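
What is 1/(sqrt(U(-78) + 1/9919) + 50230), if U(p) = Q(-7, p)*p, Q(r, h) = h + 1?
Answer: 99646274/5005220428317 - sqrt(590909695285)/25026102141585 ≈ 1.9878e-5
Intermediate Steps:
Q(r, h) = 1 + h
U(p) = p*(1 + p) (U(p) = (1 + p)*p = p*(1 + p))
1/(sqrt(U(-78) + 1/9919) + 50230) = 1/(sqrt(-78*(1 - 78) + 1/9919) + 50230) = 1/(sqrt(-78*(-77) + 1/9919) + 50230) = 1/(sqrt(6006 + 1/9919) + 50230) = 1/(sqrt(59573515/9919) + 50230) = 1/(sqrt(590909695285)/9919 + 50230) = 1/(50230 + sqrt(590909695285)/9919)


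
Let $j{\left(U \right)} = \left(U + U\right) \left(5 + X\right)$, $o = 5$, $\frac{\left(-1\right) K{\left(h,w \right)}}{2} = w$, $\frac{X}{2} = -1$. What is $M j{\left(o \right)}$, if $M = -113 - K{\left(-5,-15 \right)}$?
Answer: $-4290$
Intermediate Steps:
$X = -2$ ($X = 2 \left(-1\right) = -2$)
$K{\left(h,w \right)} = - 2 w$
$M = -143$ ($M = -113 - \left(-2\right) \left(-15\right) = -113 - 30 = -143$)
$j{\left(U \right)} = 6 U$ ($j{\left(U \right)} = \left(U + U\right) \left(5 - 2\right) = 2 U 3 = 6 U$)
$M j{\left(o \right)} = - 143 \cdot 6 \cdot 5 = \left(-143\right) 30 = -4290$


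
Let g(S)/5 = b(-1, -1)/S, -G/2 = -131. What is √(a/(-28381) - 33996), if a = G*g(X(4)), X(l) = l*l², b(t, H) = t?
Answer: I*√1752520765979674/227048 ≈ 184.38*I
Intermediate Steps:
X(l) = l³
G = 262 (G = -2*(-131) = 262)
g(S) = -5/S (g(S) = 5*(-1/S) = -5/S)
a = -655/32 (a = 262*(-5/(4³)) = 262*(-5/64) = -655/32 ≈ -20.469)
√(a/(-28381) - 33996) = √(-655/32/(-28381) - 33996) = √(-655/32*(-1/28381) - 33996) = √(655/908192 - 33996) = √(-30874894577/908192) = I*√1752520765979674/227048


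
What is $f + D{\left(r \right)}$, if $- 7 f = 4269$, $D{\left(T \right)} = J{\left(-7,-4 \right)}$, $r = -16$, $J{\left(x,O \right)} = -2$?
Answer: $- \frac{4283}{7} \approx -611.86$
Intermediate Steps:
$D{\left(T \right)} = -2$
$f = - \frac{4269}{7}$ ($f = \left(- \frac{1}{7}\right) 4269 = - \frac{4269}{7} \approx -609.86$)
$f + D{\left(r \right)} = - \frac{4269}{7} - 2 = - \frac{4283}{7}$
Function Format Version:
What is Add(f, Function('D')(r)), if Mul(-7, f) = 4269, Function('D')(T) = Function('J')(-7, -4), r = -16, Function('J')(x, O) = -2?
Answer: Rational(-4283, 7) ≈ -611.86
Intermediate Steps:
Function('D')(T) = -2
f = Rational(-4269, 7) (f = Mul(Rational(-1, 7), 4269) = Rational(-4269, 7) ≈ -609.86)
Add(f, Function('D')(r)) = Add(Rational(-4269, 7), -2) = Rational(-4283, 7)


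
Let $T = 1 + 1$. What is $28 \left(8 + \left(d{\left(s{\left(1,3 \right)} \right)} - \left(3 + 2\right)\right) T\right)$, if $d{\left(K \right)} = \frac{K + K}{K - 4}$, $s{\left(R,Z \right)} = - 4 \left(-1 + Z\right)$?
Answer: $\frac{56}{3} \approx 18.667$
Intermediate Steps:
$s{\left(R,Z \right)} = 4 - 4 Z$
$T = 2$
$d{\left(K \right)} = \frac{2 K}{-4 + K}$
$28 \left(8 + \left(d{\left(s{\left(1,3 \right)} \right)} - \left(3 + 2\right)\right) T\right) = 28 \left(8 + \left(\frac{2 \left(4 - 12\right)}{-4 + \left(4 - 12\right)} - \left(3 + 2\right)\right) 2\right) = 28 \left(8 + \left(\frac{2 \left(4 - 12\right)}{-4 + \left(4 - 12\right)} - 5\right) 2\right) = 28 \left(8 + \left(2 \left(-8\right) \frac{1}{-4 - 8} - 5\right) 2\right) = 28 \left(8 + \left(2 \left(-8\right) \frac{1}{-12} - 5\right) 2\right) = 28 \left(8 + \left(2 \left(-8\right) \left(- \frac{1}{12}\right) - 5\right) 2\right) = 28 \left(8 + \left(\frac{4}{3} - 5\right) 2\right) = 28 \left(8 - \frac{22}{3}\right) = 28 \cdot \frac{2}{3} = \frac{56}{3}$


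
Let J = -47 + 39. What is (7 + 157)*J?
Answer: -1312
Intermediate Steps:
J = -8
(7 + 157)*J = (7 + 157)*(-8) = 164*(-8) = -1312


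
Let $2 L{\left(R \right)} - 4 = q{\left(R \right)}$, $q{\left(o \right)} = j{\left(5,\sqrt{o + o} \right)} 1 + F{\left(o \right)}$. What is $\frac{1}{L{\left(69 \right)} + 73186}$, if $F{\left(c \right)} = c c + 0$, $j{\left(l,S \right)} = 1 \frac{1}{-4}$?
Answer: $\frac{8}{604547} \approx 1.3233 \cdot 10^{-5}$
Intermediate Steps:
$j{\left(l,S \right)} = - \frac{1}{4}$ ($j{\left(l,S \right)} = 1 \left(- \frac{1}{4}\right) = - \frac{1}{4}$)
$F{\left(c \right)} = c^{2}$ ($F{\left(c \right)} = c^{2} + 0 = c^{2}$)
$q{\left(o \right)} = - \frac{1}{4} + o^{2}$ ($q{\left(o \right)} = \left(- \frac{1}{4}\right) 1 + o^{2} = - \frac{1}{4} + o^{2}$)
$L{\left(R \right)} = \frac{15}{8} + \frac{R^{2}}{2}$ ($L{\left(R \right)} = 2 + \frac{- \frac{1}{4} + R^{2}}{2} = 2 + \left(- \frac{1}{8} + \frac{R^{2}}{2}\right) = \frac{15}{8} + \frac{R^{2}}{2}$)
$\frac{1}{L{\left(69 \right)} + 73186} = \frac{1}{\left(\frac{15}{8} + \frac{69^{2}}{2}\right) + 73186} = \frac{1}{\left(\frac{15}{8} + \frac{1}{2} \cdot 4761\right) + 73186} = \frac{1}{\left(\frac{15}{8} + \frac{4761}{2}\right) + 73186} = \frac{1}{\frac{19059}{8} + 73186} = \frac{1}{\frac{604547}{8}} = \frac{8}{604547}$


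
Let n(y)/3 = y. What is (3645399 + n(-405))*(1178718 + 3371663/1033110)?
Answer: 739616736394071052/172185 ≈ 4.2955e+12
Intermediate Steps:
n(y) = 3*y
(3645399 + n(-405))*(1178718 + 3371663/1033110) = (3645399 + 3*(-405))*(1178718 + 3371663/1033110) = (3645399 - 1215)*(1178718 + 3371663*(1/1033110)) = 3644184*(1178718 + 3371663/1033110) = 3644184*(1217748724643/1033110) = 739616736394071052/172185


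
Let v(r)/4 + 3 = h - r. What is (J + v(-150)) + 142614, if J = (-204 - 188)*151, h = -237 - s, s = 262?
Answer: 82014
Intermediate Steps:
h = -499 (h = -237 - 1*262 = -237 - 262 = -499)
v(r) = -2008 - 4*r (v(r) = -12 + 4*(-499 - r) = -12 + (-1996 - 4*r) = -2008 - 4*r)
J = -59192 (J = -392*151 = -59192)
(J + v(-150)) + 142614 = (-59192 + (-2008 - 4*(-150))) + 142614 = (-59192 + (-2008 + 600)) + 142614 = (-59192 - 1408) + 142614 = -60600 + 142614 = 82014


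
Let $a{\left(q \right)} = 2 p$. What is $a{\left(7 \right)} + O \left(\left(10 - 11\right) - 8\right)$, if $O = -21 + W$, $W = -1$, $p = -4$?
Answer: $190$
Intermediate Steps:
$O = -22$ ($O = -21 - 1 = -22$)
$a{\left(q \right)} = -8$ ($a{\left(q \right)} = 2 \left(-4\right) = -8$)
$a{\left(7 \right)} + O \left(\left(10 - 11\right) - 8\right) = -8 - 22 \left(\left(10 - 11\right) - 8\right) = -8 - 22 \left(-1 - 8\right) = -8 - -198 = -8 + 198 = 190$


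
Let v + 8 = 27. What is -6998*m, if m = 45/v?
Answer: -314910/19 ≈ -16574.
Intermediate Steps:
v = 19 (v = -8 + 27 = 19)
m = 45/19 ≈ 2.3684
-6998*m = -6998*45/19 = -314910/19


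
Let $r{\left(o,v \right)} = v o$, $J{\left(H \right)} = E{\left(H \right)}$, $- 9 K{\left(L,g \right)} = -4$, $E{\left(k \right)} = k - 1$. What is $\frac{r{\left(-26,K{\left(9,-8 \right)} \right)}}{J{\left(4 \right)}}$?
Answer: $- \frac{104}{27} \approx -3.8519$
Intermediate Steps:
$E{\left(k \right)} = -1 + k$
$K{\left(L,g \right)} = \frac{4}{9}$ ($K{\left(L,g \right)} = \left(- \frac{1}{9}\right) \left(-4\right) = \frac{4}{9}$)
$J{\left(H \right)} = -1 + H$
$r{\left(o,v \right)} = o v$
$\frac{r{\left(-26,K{\left(9,-8 \right)} \right)}}{J{\left(4 \right)}} = \frac{\left(-26\right) \frac{4}{9}}{-1 + 4} = - \frac{104}{9 \cdot 3} = \left(- \frac{104}{9}\right) \frac{1}{3} = - \frac{104}{27}$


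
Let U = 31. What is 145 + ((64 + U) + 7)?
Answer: 247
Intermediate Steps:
145 + ((64 + U) + 7) = 145 + ((64 + 31) + 7) = 145 + (95 + 7) = 145 + 102 = 247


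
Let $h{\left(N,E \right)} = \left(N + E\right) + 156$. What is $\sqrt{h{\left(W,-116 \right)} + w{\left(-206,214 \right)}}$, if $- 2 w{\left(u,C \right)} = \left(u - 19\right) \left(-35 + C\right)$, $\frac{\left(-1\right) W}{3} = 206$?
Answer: $\frac{\sqrt{78238}}{2} \approx 139.86$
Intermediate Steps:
$W = -618$ ($W = \left(-3\right) 206 = -618$)
$h{\left(N,E \right)} = 156 + E + N$ ($h{\left(N,E \right)} = \left(E + N\right) + 156 = 156 + E + N$)
$w{\left(u,C \right)} = - \frac{\left(-35 + C\right) \left(-19 + u\right)}{2}$ ($w{\left(u,C \right)} = - \frac{\left(u - 19\right) \left(-35 + C\right)}{2} = - \frac{\left(-19 + u\right) \left(-35 + C\right)}{2} = - \frac{\left(-35 + C\right) \left(-19 + u\right)}{2}$)
$\sqrt{h{\left(W,-116 \right)} + w{\left(-206,214 \right)}} = \sqrt{\left(156 - 116 - 618\right) + \left(- \frac{665}{2} + \frac{19}{2} \cdot 214 + \frac{35}{2} \left(-206\right) - 107 \left(-206\right)\right)} = \sqrt{-578 + \left(- \frac{665}{2} + 2033 - 3605 + 22042\right)} = \sqrt{-578 + \frac{40275}{2}} = \sqrt{\frac{39119}{2}} = \frac{\sqrt{78238}}{2}$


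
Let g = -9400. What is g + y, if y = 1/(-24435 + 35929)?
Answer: -108043599/11494 ≈ -9400.0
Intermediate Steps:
y = 1/11494 ≈ 8.7002e-5
g + y = -9400 + 1/11494 = -108043599/11494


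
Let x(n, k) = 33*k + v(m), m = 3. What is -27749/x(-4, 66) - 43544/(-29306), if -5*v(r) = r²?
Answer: -1796129353/159439293 ≈ -11.265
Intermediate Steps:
v(r) = -r²/5
x(n, k) = -9/5 + 33*k (x(n, k) = 33*k - ⅕*3² = 33*k - ⅕*9 = 33*k - 9/5 = -9/5 + 33*k)
-27749/x(-4, 66) - 43544/(-29306) = -27749/(-9/5 + 33*66) - 43544/(-29306) = -27749/(-9/5 + 2178) - 43544*(-1/29306) = -27749/10881/5 + 21772/14653 = -27749*5/10881 + 21772/14653 = -138745/10881 + 21772/14653 = -1796129353/159439293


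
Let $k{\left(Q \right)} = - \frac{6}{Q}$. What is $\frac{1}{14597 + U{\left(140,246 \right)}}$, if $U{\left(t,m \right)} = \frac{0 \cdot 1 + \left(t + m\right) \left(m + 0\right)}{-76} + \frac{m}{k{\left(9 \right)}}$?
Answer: $\frac{19}{246593} \approx 7.705 \cdot 10^{-5}$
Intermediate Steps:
$U{\left(t,m \right)} = - \frac{3 m}{2} - \frac{m \left(m + t\right)}{76}$ ($U{\left(t,m \right)} = \frac{0 \cdot 1 + \left(t + m\right) \left(m + 0\right)}{-76} + \frac{m}{\left(-6\right) \frac{1}{9}} = \left(0 + \left(m + t\right) m\right) \left(- \frac{1}{76}\right) + \frac{m}{\left(-6\right) \frac{1}{9}} = \left(0 + m \left(m + t\right)\right) \left(- \frac{1}{76}\right) + \frac{m}{- \frac{2}{3}} = m \left(m + t\right) \left(- \frac{1}{76}\right) + m \left(- \frac{3}{2}\right) = - \frac{m \left(m + t\right)}{76} - \frac{3 m}{2} = - \frac{3 m}{2} - \frac{m \left(m + t\right)}{76}$)
$\frac{1}{14597 + U{\left(140,246 \right)}} = \frac{1}{14597 + \frac{1}{76} \cdot 246 \left(-114 - 246 - 140\right)} = \frac{1}{14597 + \frac{1}{76} \cdot 246 \left(-500\right)} = \frac{1}{14597 - \frac{30750}{19}} = \frac{1}{\frac{246593}{19}} = \frac{19}{246593}$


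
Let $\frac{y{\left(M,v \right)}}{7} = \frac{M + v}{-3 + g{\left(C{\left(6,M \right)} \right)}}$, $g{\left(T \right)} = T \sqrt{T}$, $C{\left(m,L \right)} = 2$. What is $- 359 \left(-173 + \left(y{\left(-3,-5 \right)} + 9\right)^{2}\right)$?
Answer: $-20191596 - 14233632 \sqrt{2} \approx -4.0321 \cdot 10^{7}$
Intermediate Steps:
$g{\left(T \right)} = T^{\frac{3}{2}}$
$y{\left(M,v \right)} = \frac{7 \left(M + v\right)}{-3 + 2 \sqrt{2}}$ ($y{\left(M,v \right)} = 7 \frac{M + v}{-3 + 2^{\frac{3}{2}}} = 7 \frac{M + v}{-3 + 2 \sqrt{2}} = \frac{7 \left(M + v\right)}{-3 + 2 \sqrt{2}}$)
$- 359 \left(-173 + \left(y{\left(-3,-5 \right)} + 9\right)^{2}\right) = - 359 \left(-173 + \left(- \frac{7 \left(-3 - 5\right)}{3 - 2 \sqrt{2}} + 9\right)^{2}\right) = - 359 \left(-173 + \left(\left(-7\right) \frac{1}{3 - 2 \sqrt{2}} \left(-8\right) + 9\right)^{2}\right) = - 359 \left(-173 + \left(\frac{56}{3 - 2 \sqrt{2}} + 9\right)^{2}\right) = - 359 \left(-173 + \left(9 + \frac{56}{3 - 2 \sqrt{2}}\right)^{2}\right) = 62107 - 359 \left(9 + \frac{56}{3 - 2 \sqrt{2}}\right)^{2}$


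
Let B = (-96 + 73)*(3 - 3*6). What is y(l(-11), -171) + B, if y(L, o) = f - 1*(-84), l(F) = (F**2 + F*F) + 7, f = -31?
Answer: 398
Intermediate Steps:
l(F) = 7 + 2*F**2 (l(F) = (F**2 + F**2) + 7 = 2*F**2 + 7 = 7 + 2*F**2)
B = 345 (B = -23*(3 - 18) = -23*(-15) = 345)
y(L, o) = 53 (y(L, o) = -31 - 1*(-84) = -31 + 84 = 53)
y(l(-11), -171) + B = 53 + 345 = 398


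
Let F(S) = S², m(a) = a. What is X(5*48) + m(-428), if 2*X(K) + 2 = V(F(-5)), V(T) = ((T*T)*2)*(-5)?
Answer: -3554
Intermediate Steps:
V(T) = -10*T² (V(T) = (T²*2)*(-5) = (2*T²)*(-5) = -10*T²)
X(K) = -3126 (X(K) = -1 + (-10*((-5)²)²)/2 = -1 + (-10*25²)/2 = -1 + (-10*625)/2 = -1 + (½)*(-6250) = -1 - 3125 = -3126)
X(5*48) + m(-428) = -3126 - 428 = -3554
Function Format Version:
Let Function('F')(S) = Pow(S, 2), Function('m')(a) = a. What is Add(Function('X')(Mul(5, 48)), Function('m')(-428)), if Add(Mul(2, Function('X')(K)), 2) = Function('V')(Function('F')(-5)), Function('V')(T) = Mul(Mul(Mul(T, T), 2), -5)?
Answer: -3554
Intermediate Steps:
Function('V')(T) = Mul(-10, Pow(T, 2)) (Function('V')(T) = Mul(Mul(Pow(T, 2), 2), -5) = Mul(Mul(2, Pow(T, 2)), -5) = Mul(-10, Pow(T, 2)))
Function('X')(K) = -3126 (Function('X')(K) = Add(-1, Mul(Rational(1, 2), Mul(-10, Pow(Pow(-5, 2), 2)))) = Add(-1, Mul(Rational(1, 2), Mul(-10, Pow(25, 2)))) = Add(-1, Mul(Rational(1, 2), Mul(-10, 625))) = Add(-1, Mul(Rational(1, 2), -6250)) = Add(-1, -3125) = -3126)
Add(Function('X')(Mul(5, 48)), Function('m')(-428)) = Add(-3126, -428) = -3554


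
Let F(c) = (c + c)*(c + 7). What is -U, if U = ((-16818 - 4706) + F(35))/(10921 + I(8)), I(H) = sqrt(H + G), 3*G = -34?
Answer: 608867592/357804733 - 18584*I*sqrt(30)/357804733 ≈ 1.7017 - 0.00028448*I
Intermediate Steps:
G = -34/3 (G = (1/3)*(-34) = -34/3 ≈ -11.333)
F(c) = 2*c*(7 + c) (F(c) = (2*c)*(7 + c) = 2*c*(7 + c))
I(H) = sqrt(-34/3 + H) (I(H) = sqrt(H - 34/3) = sqrt(-34/3 + H))
U = -18584/(10921 + I*sqrt(30)/3) (U = ((-16818 - 4706) + 2*35*(7 + 35))/(10921 + sqrt(-102 + 9*8)/3) = (-21524 + 2*35*42)/(10921 + sqrt(-102 + 72)/3) = (-21524 + 2940)/(10921 + sqrt(-30)/3) = -18584/(10921 + (I*sqrt(30))/3) = -18584/(10921 + I*sqrt(30)/3) ≈ -1.7017 + 0.00028448*I)
-U = -(-608867592/357804733 + 18584*I*sqrt(30)/357804733) = 608867592/357804733 - 18584*I*sqrt(30)/357804733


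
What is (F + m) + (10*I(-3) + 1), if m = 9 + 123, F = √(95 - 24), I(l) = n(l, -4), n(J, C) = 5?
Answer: 183 + √71 ≈ 191.43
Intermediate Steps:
I(l) = 5
F = √71 ≈ 8.4261
m = 132
(F + m) + (10*I(-3) + 1) = (√71 + 132) + (10*5 + 1) = (132 + √71) + (50 + 1) = (132 + √71) + 51 = 183 + √71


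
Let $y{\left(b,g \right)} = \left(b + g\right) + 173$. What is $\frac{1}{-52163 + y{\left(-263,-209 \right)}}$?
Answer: $- \frac{1}{52462} \approx -1.9061 \cdot 10^{-5}$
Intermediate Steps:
$y{\left(b,g \right)} = 173 + b + g$
$\frac{1}{-52163 + y{\left(-263,-209 \right)}} = \frac{1}{-52163 - 299} = \frac{1}{-52462} = - \frac{1}{52462}$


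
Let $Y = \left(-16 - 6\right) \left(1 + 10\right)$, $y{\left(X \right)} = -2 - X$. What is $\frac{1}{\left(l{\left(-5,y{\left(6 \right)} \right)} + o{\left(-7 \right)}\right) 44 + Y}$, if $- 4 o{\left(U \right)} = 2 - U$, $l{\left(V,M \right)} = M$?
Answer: $- \frac{1}{693} \approx -0.001443$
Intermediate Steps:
$o{\left(U \right)} = - \frac{1}{2} + \frac{U}{4}$ ($o{\left(U \right)} = - \frac{2 - U}{4} = - \frac{1}{2} + \frac{U}{4}$)
$Y = -242$ ($Y = \left(-22\right) 11 = -242$)
$\frac{1}{\left(l{\left(-5,y{\left(6 \right)} \right)} + o{\left(-7 \right)}\right) 44 + Y} = \frac{1}{\left(\left(-2 - 6\right) + \left(- \frac{1}{2} + \frac{1}{4} \left(-7\right)\right)\right) 44 - 242} = \frac{1}{\left(\left(-2 - 6\right) - \frac{9}{4}\right) 44 - 242} = \frac{1}{\left(-8 - \frac{9}{4}\right) 44 - 242} = \frac{1}{\left(- \frac{41}{4}\right) 44 - 242} = \frac{1}{-451 - 242} = \frac{1}{-693} = - \frac{1}{693}$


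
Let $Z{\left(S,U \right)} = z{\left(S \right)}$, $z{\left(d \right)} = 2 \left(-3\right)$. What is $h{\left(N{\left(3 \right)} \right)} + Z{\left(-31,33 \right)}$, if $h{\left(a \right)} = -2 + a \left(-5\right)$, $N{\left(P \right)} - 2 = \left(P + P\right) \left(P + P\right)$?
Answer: $-198$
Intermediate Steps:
$z{\left(d \right)} = -6$
$N{\left(P \right)} = 2 + 4 P^{2}$ ($N{\left(P \right)} = 2 + \left(P + P\right) \left(P + P\right) = 2 + 2 P 2 P = 2 + 4 P^{2}$)
$Z{\left(S,U \right)} = -6$
$h{\left(a \right)} = -2 - 5 a$
$h{\left(N{\left(3 \right)} \right)} + Z{\left(-31,33 \right)} = \left(-2 - 5 \left(2 + 4 \cdot 3^{2}\right)\right) - 6 = \left(-2 - 5 \left(2 + 4 \cdot 9\right)\right) - 6 = \left(-2 - 5 \left(2 + 36\right)\right) - 6 = \left(-2 - 190\right) - 6 = -192 - 6 = -198$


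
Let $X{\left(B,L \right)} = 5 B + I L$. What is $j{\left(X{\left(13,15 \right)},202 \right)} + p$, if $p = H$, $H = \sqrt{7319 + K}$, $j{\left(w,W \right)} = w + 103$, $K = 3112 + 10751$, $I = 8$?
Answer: $288 + \sqrt{21182} \approx 433.54$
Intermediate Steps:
$K = 13863$
$X{\left(B,L \right)} = 5 B + 8 L$
$j{\left(w,W \right)} = 103 + w$
$H = \sqrt{21182}$ ($H = \sqrt{7319 + 13863} = \sqrt{21182} \approx 145.54$)
$p = \sqrt{21182} \approx 145.54$
$j{\left(X{\left(13,15 \right)},202 \right)} + p = \left(103 + \left(5 \cdot 13 + 8 \cdot 15\right)\right) + \sqrt{21182} = \left(103 + \left(65 + 120\right)\right) + \sqrt{21182} = \left(103 + 185\right) + \sqrt{21182} = 288 + \sqrt{21182}$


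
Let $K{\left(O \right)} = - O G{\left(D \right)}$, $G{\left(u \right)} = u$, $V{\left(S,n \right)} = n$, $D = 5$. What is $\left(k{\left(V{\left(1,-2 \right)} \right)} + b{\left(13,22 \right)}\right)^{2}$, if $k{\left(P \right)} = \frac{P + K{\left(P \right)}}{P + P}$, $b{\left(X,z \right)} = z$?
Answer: $400$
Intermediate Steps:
$K{\left(O \right)} = - 5 O$ ($K{\left(O \right)} = - O 5 = - 5 O$)
$k{\left(P \right)} = -2$ ($k{\left(P \right)} = \frac{P - 5 P}{P + P} = \frac{\left(-4\right) P}{2 P} = - 4 P \frac{1}{2 P} = -2$)
$\left(k{\left(V{\left(1,-2 \right)} \right)} + b{\left(13,22 \right)}\right)^{2} = \left(-2 + 22\right)^{2} = 20^{2} = 400$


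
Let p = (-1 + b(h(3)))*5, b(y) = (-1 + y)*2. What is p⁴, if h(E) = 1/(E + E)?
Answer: 2560000/81 ≈ 31605.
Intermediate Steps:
h(E) = 1/(2*E)
b(y) = -2 + 2*y
p = -40/3 (p = (-1 + (-2 + 2*((½)/3)))*5 = (-1 + (-2 + 2*((½)*(⅓))))*5 = (-1 + (-2 + 2*(⅙)))*5 = (-1 + (-2 + ⅓))*5 = (-1 - 5/3)*5 = -8/3*5 = -40/3 ≈ -13.333)
p⁴ = (-40/3)⁴ = 2560000/81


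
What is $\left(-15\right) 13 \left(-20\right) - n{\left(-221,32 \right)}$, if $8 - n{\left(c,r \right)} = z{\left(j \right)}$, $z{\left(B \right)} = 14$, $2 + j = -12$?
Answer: $3906$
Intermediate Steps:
$j = -14$ ($j = -2 - 12 = -14$)
$n{\left(c,r \right)} = -6$ ($n{\left(c,r \right)} = 8 - 14 = -6$)
$\left(-15\right) 13 \left(-20\right) - n{\left(-221,32 \right)} = \left(-15\right) 13 \left(-20\right) - -6 = \left(-195\right) \left(-20\right) + 6 = 3900 + 6 = 3906$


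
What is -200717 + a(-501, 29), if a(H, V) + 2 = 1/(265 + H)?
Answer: -47369685/236 ≈ -2.0072e+5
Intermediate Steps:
a(H, V) = -2 + 1/(265 + H)
-200717 + a(-501, 29) = -200717 + (-529 - 2*(-501))/(265 - 501) = -200717 + (-529 + 1002)/(-236) = -200717 - 1/236*473 = -200717 - 473/236 = -47369685/236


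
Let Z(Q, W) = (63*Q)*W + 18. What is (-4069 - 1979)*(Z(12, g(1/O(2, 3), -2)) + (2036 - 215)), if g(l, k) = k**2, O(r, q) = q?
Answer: -29411424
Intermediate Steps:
Z(Q, W) = 18 + 63*Q*W (Z(Q, W) = 63*Q*W + 18 = 18 + 63*Q*W)
(-4069 - 1979)*(Z(12, g(1/O(2, 3), -2)) + (2036 - 215)) = (-4069 - 1979)*((18 + 63*12*(-2)**2) + (2036 - 215)) = -6048*((18 + 63*12*4) + 1821) = -6048*((18 + 3024) + 1821) = -6048*(3042 + 1821) = -6048*4863 = -29411424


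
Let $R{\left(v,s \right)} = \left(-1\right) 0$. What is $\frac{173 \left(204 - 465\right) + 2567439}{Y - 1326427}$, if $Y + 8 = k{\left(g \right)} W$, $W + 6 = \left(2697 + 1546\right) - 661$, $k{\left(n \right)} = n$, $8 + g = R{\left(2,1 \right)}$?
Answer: $- \frac{840762}{451681} \approx -1.8614$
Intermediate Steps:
$R{\left(v,s \right)} = 0$
$g = -8$ ($g = -8 + 0 = -8$)
$W = 3576$ ($W = -6 + \left(\left(2697 + 1546\right) - 661\right) = -6 + \left(4243 - 661\right) = -6 + 3582 = 3576$)
$Y = -28616$ ($Y = -8 - 28608 = -28616$)
$\frac{173 \left(204 - 465\right) + 2567439}{Y - 1326427} = \frac{173 \left(204 - 465\right) + 2567439}{-28616 - 1326427} = \frac{173 \left(-261\right) + 2567439}{-1355043} = \left(-45153 + 2567439\right) \left(- \frac{1}{1355043}\right) = 2522286 \left(- \frac{1}{1355043}\right) = - \frac{840762}{451681}$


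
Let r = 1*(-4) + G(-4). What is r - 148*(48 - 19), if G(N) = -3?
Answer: -4299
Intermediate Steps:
r = -7 (r = 1*(-4) - 3 = -4 - 3 = -7)
r - 148*(48 - 19) = -7 - 148*(48 - 19) = -7 - 148*29 = -7 - 4292 = -4299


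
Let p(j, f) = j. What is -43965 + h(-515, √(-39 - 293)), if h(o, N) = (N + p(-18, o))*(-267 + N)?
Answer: -39491 - 570*I*√83 ≈ -39491.0 - 5192.9*I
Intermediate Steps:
h(o, N) = (-267 + N)*(-18 + N) (h(o, N) = (N - 18)*(-267 + N) = (-18 + N)*(-267 + N) = (-267 + N)*(-18 + N))
-43965 + h(-515, √(-39 - 293)) = -43965 + (4806 + (√(-39 - 293))² - 285*√(-39 - 293)) = -43965 + (4806 + (√(-332))² - 570*I*√83) = -43965 + (4806 + (2*I*√83)² - 570*I*√83) = -43965 + (4806 - 332 - 570*I*√83) = -43965 + (4474 - 570*I*√83) = -39491 - 570*I*√83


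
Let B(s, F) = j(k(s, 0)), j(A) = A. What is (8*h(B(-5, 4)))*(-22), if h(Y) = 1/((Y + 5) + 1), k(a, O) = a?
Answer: -176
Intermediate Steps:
B(s, F) = s
h(Y) = 1/(6 + Y) (h(Y) = 1/((5 + Y) + 1) = 1/(6 + Y))
(8*h(B(-5, 4)))*(-22) = (8/(6 - 5))*(-22) = (8/1)*(-22) = (8*1)*(-22) = 8*(-22) = -176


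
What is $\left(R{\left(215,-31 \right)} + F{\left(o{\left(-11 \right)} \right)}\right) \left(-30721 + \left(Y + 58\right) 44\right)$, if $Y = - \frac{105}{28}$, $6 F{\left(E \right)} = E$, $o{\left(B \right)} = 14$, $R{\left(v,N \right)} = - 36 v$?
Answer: $\frac{657717142}{3} \approx 2.1924 \cdot 10^{8}$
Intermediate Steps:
$F{\left(E \right)} = \frac{E}{6}$
$Y = - \frac{15}{4}$ ($Y = \left(-105\right) \frac{1}{28} = - \frac{15}{4} \approx -3.75$)
$\left(R{\left(215,-31 \right)} + F{\left(o{\left(-11 \right)} \right)}\right) \left(-30721 + \left(Y + 58\right) 44\right) = \left(\left(-36\right) 215 + \frac{1}{6} \cdot 14\right) \left(-30721 + \left(- \frac{15}{4} + 58\right) 44\right) = \left(-7740 + \frac{7}{3}\right) \left(-30721 + \frac{217}{4} \cdot 44\right) = - \frac{23213 \left(-30721 + 2387\right)}{3} = \left(- \frac{23213}{3}\right) \left(-28334\right) = \frac{657717142}{3}$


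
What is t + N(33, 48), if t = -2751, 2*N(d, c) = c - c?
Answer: -2751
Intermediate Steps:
N(d, c) = 0 (N(d, c) = (c - c)/2 = (½)*0 = 0)
t + N(33, 48) = -2751 + 0 = -2751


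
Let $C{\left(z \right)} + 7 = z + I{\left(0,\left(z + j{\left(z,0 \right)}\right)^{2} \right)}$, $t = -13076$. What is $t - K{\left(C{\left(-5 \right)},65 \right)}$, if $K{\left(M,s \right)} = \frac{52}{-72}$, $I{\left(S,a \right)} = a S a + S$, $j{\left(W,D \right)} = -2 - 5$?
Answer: $- \frac{235355}{18} \approx -13075.0$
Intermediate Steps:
$j{\left(W,D \right)} = -7$ ($j{\left(W,D \right)} = -2 - 5 = -7$)
$I{\left(S,a \right)} = S + S a^{2}$ ($I{\left(S,a \right)} = S a a + S = S a^{2} + S = S + S a^{2}$)
$C{\left(z \right)} = -7 + z$ ($C{\left(z \right)} = -7 + \left(z + 0 \left(1 + \left(\left(z - 7\right)^{2}\right)^{2}\right)\right) = -7 + \left(z + 0 \left(1 + \left(\left(-7 + z\right)^{2}\right)^{2}\right)\right) = -7 + \left(z + 0 \left(1 + \left(-7 + z\right)^{4}\right)\right) = -7 + \left(z + 0\right) = -7 + z$)
$K{\left(M,s \right)} = - \frac{13}{18}$ ($K{\left(M,s \right)} = 52 \left(- \frac{1}{72}\right) = - \frac{13}{18}$)
$t - K{\left(C{\left(-5 \right)},65 \right)} = -13076 - - \frac{13}{18} = -13076 + \frac{13}{18} = - \frac{235355}{18}$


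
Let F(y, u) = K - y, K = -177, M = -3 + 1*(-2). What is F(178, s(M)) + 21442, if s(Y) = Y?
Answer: 21087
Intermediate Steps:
M = -5 (M = -3 - 2 = -5)
F(y, u) = -177 - y
F(178, s(M)) + 21442 = (-177 - 1*178) + 21442 = (-177 - 178) + 21442 = -355 + 21442 = 21087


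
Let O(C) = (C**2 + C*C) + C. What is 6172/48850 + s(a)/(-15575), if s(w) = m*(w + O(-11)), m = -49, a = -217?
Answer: 14816/86953 ≈ 0.17039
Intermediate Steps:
O(C) = C + 2*C**2 (O(C) = (C**2 + C**2) + C = 2*C**2 + C = C + 2*C**2)
s(w) = -11319 - 49*w (s(w) = -49*(w - 11*(1 + 2*(-11))) = -49*(w - 11*(1 - 22)) = -49*(w - 11*(-21)) = -49*(w + 231) = -49*(231 + w) = -11319 - 49*w)
6172/48850 + s(a)/(-15575) = 6172/48850 + (-11319 - 49*(-217))/(-15575) = 6172*(1/48850) + (-11319 + 10633)*(-1/15575) = 3086/24425 - 686*(-1/15575) = 3086/24425 + 98/2225 = 14816/86953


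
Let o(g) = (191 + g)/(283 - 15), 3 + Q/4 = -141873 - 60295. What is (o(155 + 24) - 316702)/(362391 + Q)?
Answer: 42437883/59803262 ≈ 0.70963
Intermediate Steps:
Q = -808684 (Q = -12 + 4*(-141873 - 60295) = -12 + 4*(-202168) = -12 - 808672 = -808684)
o(g) = 191/268 + g/268 (o(g) = (191 + g)/268 = (191 + g)*(1/268) = 191/268 + g/268)
(o(155 + 24) - 316702)/(362391 + Q) = ((191/268 + (155 + 24)/268) - 316702)/(362391 - 808684) = ((191/268 + (1/268)*179) - 316702)/(-446293) = ((191/268 + 179/268) - 316702)*(-1/446293) = (185/134 - 316702)*(-1/446293) = -42437883/134*(-1/446293) = 42437883/59803262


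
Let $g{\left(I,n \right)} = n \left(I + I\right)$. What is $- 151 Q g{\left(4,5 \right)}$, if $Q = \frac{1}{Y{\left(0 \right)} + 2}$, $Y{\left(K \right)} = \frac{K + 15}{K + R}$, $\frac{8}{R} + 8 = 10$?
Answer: $- \frac{24160}{23} \approx -1050.4$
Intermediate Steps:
$R = 4$ ($R = \frac{8}{-8 + 10} = \frac{8}{2} = 8 \cdot \frac{1}{2} = 4$)
$Y{\left(K \right)} = \frac{15 + K}{4 + K}$ ($Y{\left(K \right)} = \frac{K + 15}{K + 4} = \frac{15 + K}{4 + K}$)
$Q = \frac{4}{23}$ ($Q = \frac{1}{\frac{15 + 0}{4 + 0} + 2} = \frac{1}{\frac{1}{4} \cdot 15 + 2} = \frac{1}{\frac{15}{4} + 2} = \frac{1}{\frac{23}{4}} = \frac{4}{23} \approx 0.17391$)
$g{\left(I,n \right)} = 2 I n$ ($g{\left(I,n \right)} = n 2 I = 2 I n$)
$- 151 Q g{\left(4,5 \right)} = \left(-151\right) \frac{4}{23} \cdot 2 \cdot 4 \cdot 5 = \left(- \frac{604}{23}\right) 40 = - \frac{24160}{23}$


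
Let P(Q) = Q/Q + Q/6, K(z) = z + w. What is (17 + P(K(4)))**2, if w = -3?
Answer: 11881/36 ≈ 330.03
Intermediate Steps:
K(z) = -3 + z (K(z) = z - 3 = -3 + z)
P(Q) = 1 + Q/6 (P(Q) = 1 + Q*(1/6) = 1 + Q/6)
(17 + P(K(4)))**2 = (17 + (1 + (-3 + 4)/6))**2 = (17 + (1 + (1/6)*1))**2 = (17 + (1 + 1/6))**2 = (17 + 7/6)**2 = (109/6)**2 = 11881/36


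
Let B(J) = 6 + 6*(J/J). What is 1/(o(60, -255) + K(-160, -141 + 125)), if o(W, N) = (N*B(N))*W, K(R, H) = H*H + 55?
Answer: -1/183289 ≈ -5.4559e-6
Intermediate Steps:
B(J) = 12 (B(J) = 6 + 6*1 = 6 + 6 = 12)
K(R, H) = 55 + H² (K(R, H) = H² + 55 = 55 + H²)
o(W, N) = 12*N*W (o(W, N) = (N*12)*W = (12*N)*W = 12*N*W)
1/(o(60, -255) + K(-160, -141 + 125)) = 1/(12*(-255)*60 + (55 + (-141 + 125)²)) = 1/(-183600 + (55 + (-16)²)) = 1/(-183600 + (55 + 256)) = 1/(-183600 + 311) = 1/(-183289) = -1/183289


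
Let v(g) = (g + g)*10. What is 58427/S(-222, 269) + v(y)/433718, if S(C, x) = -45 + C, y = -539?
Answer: -12671859923/57901353 ≈ -218.85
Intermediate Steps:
v(g) = 20*g (v(g) = (2*g)*10 = 20*g)
58427/S(-222, 269) + v(y)/433718 = 58427/(-45 - 222) + (20*(-539))/433718 = 58427/(-267) - 10780*1/433718 = 58427*(-1/267) - 5390/216859 = -58427/267 - 5390/216859 = -12671859923/57901353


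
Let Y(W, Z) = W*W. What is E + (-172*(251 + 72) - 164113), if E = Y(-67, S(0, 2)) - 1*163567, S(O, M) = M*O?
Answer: -378747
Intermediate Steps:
Y(W, Z) = W²
E = -159078 (E = (-67)² - 1*163567 = 4489 - 163567 = -159078)
E + (-172*(251 + 72) - 164113) = -159078 + (-172*(251 + 72) - 164113) = -159078 + (-172*323 - 164113) = -159078 + (-55556 - 164113) = -159078 - 219669 = -378747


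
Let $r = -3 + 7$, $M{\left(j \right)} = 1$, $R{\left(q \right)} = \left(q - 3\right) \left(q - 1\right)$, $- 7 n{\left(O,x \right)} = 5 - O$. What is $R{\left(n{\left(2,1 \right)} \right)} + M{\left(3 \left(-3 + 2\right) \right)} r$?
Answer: $\frac{436}{49} \approx 8.898$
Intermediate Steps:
$n{\left(O,x \right)} = - \frac{5}{7} + \frac{O}{7}$ ($n{\left(O,x \right)} = - \frac{5 - O}{7} = - \frac{5}{7} + \frac{O}{7}$)
$R{\left(q \right)} = \left(-1 + q\right) \left(-3 + q\right)$ ($R{\left(q \right)} = \left(-3 + q\right) \left(-1 + q\right) = \left(-1 + q\right) \left(-3 + q\right)$)
$r = 4$
$R{\left(n{\left(2,1 \right)} \right)} + M{\left(3 \left(-3 + 2\right) \right)} r = \left(3 + \left(- \frac{5}{7} + \frac{1}{7} \cdot 2\right)^{2} - 4 \left(- \frac{5}{7} + \frac{1}{7} \cdot 2\right)\right) + 1 \cdot 4 = \left(3 + \left(- \frac{5}{7} + \frac{2}{7}\right)^{2} - 4 \left(- \frac{5}{7} + \frac{2}{7}\right)\right) + 4 = \left(3 + \left(- \frac{3}{7}\right)^{2} - - \frac{12}{7}\right) + 4 = \left(3 + \frac{9}{49} + \frac{12}{7}\right) + 4 = \frac{240}{49} + 4 = \frac{436}{49}$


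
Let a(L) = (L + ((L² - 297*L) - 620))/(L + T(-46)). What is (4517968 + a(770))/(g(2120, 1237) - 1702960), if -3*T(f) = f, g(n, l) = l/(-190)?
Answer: -26613564220/10030472747 ≈ -2.6533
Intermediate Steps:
g(n, l) = -l/190 (g(n, l) = l*(-1/190) = -l/190)
T(f) = -f/3
a(L) = (-620 + L² - 296*L)/(46/3 + L) (a(L) = (L + ((L² - 297*L) - 620))/(L - ⅓*(-46)) = (L + (-620 + L² - 297*L))/(L + 46/3) = (-620 + L² - 296*L)/(46/3 + L))
(4517968 + a(770))/(g(2120, 1237) - 1702960) = (4517968 + 3*(-620 + 770² - 296*770)/(46 + 3*770))/(-1/190*1237 - 1702960) = (4517968 + 3*(-620 + 592900 - 227920)/(46 + 2310))/(-1237/190 - 1702960) = (4517968 + 3*364360/2356)/(-323563637/190) = (4517968 + 3*(1/2356)*364360)*(-190/323563637) = (4517968 + 273270/589)*(-190/323563637) = (2661356422/589)*(-190/323563637) = -26613564220/10030472747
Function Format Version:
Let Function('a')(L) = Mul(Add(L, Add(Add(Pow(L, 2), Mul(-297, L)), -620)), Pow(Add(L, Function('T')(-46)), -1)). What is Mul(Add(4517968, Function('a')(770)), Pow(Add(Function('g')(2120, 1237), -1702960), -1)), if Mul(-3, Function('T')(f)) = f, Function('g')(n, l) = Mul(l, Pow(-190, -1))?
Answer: Rational(-26613564220, 10030472747) ≈ -2.6533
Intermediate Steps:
Function('g')(n, l) = Mul(Rational(-1, 190), l) (Function('g')(n, l) = Mul(l, Rational(-1, 190)) = Mul(Rational(-1, 190), l))
Function('T')(f) = Mul(Rational(-1, 3), f)
Function('a')(L) = Mul(Pow(Add(Rational(46, 3), L), -1), Add(-620, Pow(L, 2), Mul(-296, L))) (Function('a')(L) = Mul(Add(L, Add(Add(Pow(L, 2), Mul(-297, L)), -620)), Pow(Add(L, Mul(Rational(-1, 3), -46)), -1)) = Mul(Add(L, Add(-620, Pow(L, 2), Mul(-297, L))), Pow(Add(L, Rational(46, 3)), -1)) = Mul(Add(-620, Pow(L, 2), Mul(-296, L)), Pow(Add(Rational(46, 3), L), -1)) = Mul(Pow(Add(Rational(46, 3), L), -1), Add(-620, Pow(L, 2), Mul(-296, L))))
Mul(Add(4517968, Function('a')(770)), Pow(Add(Function('g')(2120, 1237), -1702960), -1)) = Mul(Add(4517968, Mul(3, Pow(Add(46, Mul(3, 770)), -1), Add(-620, Pow(770, 2), Mul(-296, 770)))), Pow(Add(Mul(Rational(-1, 190), 1237), -1702960), -1)) = Mul(Add(4517968, Mul(3, Pow(Add(46, 2310), -1), Add(-620, 592900, -227920))), Pow(Add(Rational(-1237, 190), -1702960), -1)) = Mul(Add(4517968, Mul(3, Pow(2356, -1), 364360)), Pow(Rational(-323563637, 190), -1)) = Mul(Add(4517968, Mul(3, Rational(1, 2356), 364360)), Rational(-190, 323563637)) = Mul(Add(4517968, Rational(273270, 589)), Rational(-190, 323563637)) = Mul(Rational(2661356422, 589), Rational(-190, 323563637)) = Rational(-26613564220, 10030472747)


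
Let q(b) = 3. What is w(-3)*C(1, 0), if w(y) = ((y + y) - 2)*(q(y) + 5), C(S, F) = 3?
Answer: -192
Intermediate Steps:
w(y) = -16 + 16*y (w(y) = ((y + y) - 2)*(3 + 5) = (2*y - 2)*8 = (-2 + 2*y)*8 = -16 + 16*y)
w(-3)*C(1, 0) = (-16 + 16*(-3))*3 = (-16 - 48)*3 = -64*3 = -192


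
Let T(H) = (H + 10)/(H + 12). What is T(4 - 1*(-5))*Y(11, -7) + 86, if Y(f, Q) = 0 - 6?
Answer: 564/7 ≈ 80.571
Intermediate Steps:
Y(f, Q) = -6
T(H) = (10 + H)/(12 + H)
T(4 - 1*(-5))*Y(11, -7) + 86 = ((10 + (4 - 1*(-5)))/(12 + (4 - 1*(-5))))*(-6) + 86 = ((10 + (4 + 5))/(12 + (4 + 5)))*(-6) + 86 = ((10 + 9)/(12 + 9))*(-6) + 86 = (19/21)*(-6) + 86 = -38/7 + 86 = 564/7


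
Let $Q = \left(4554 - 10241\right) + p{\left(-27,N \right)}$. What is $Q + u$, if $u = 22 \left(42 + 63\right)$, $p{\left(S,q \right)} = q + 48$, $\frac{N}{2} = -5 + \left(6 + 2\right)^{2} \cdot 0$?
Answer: $-3339$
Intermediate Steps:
$N = -10$ ($N = 2 \left(-5 + \left(6 + 2\right)^{2} \cdot 0\right) = 2 \left(-5 + 8^{2} \cdot 0\right) = 2 \left(-5 + 64 \cdot 0\right) = 2 \left(-5 + 0\right) = 2 \left(-5\right) = -10$)
$p{\left(S,q \right)} = 48 + q$
$u = 2310$ ($u = 22 \cdot 105 = 2310$)
$Q = -5649$ ($Q = \left(4554 - 10241\right) + \left(48 - 10\right) = -5687 + 38 = -5649$)
$Q + u = -5649 + 2310 = -3339$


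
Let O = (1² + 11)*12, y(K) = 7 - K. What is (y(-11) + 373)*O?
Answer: 56304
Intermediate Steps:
O = 144 (O = (1 + 11)*12 = 12*12 = 144)
(y(-11) + 373)*O = ((7 - 1*(-11)) + 373)*144 = ((7 + 11) + 373)*144 = (18 + 373)*144 = 391*144 = 56304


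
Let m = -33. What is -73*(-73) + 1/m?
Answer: 175856/33 ≈ 5329.0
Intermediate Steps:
-73*(-73) + 1/m = -73*(-73) + 1/(-33) = 5329 - 1/33 = 175856/33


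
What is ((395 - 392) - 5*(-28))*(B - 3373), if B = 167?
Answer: -458458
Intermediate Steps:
((395 - 392) - 5*(-28))*(B - 3373) = ((395 - 392) - 5*(-28))*(167 - 3373) = (3 + 140)*(-3206) = 143*(-3206) = -458458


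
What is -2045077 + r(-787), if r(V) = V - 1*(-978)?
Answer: -2044886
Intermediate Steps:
r(V) = 978 + V (r(V) = V + 978 = 978 + V)
-2045077 + r(-787) = -2045077 + (978 - 787) = -2045077 + 191 = -2044886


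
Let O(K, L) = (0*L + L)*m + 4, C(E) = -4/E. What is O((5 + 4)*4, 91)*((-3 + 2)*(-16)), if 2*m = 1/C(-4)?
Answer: 792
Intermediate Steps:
m = ½ (m = 1/(2*((-4/(-4)))) = 1/(2*((-4*(-¼)))) = (½)/1 = (½)*1 = ½ ≈ 0.50000)
O(K, L) = 4 + L/2 (O(K, L) = (0*L + L)*(½) + 4 = (0 + L)*(½) + 4 = L*(½) + 4 = L/2 + 4 = 4 + L/2)
O((5 + 4)*4, 91)*((-3 + 2)*(-16)) = (4 + (½)*91)*((-3 + 2)*(-16)) = (4 + 91/2)*(-1*(-16)) = (99/2)*16 = 792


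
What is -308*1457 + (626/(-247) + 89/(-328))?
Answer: -36356643407/81016 ≈ -4.4876e+5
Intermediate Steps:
-308*1457 + (626/(-247) + 89/(-328)) = -448756 + (626*(-1/247) + 89*(-1/328)) = -448756 + (-626/247 - 89/328) = -448756 - 227311/81016 = -36356643407/81016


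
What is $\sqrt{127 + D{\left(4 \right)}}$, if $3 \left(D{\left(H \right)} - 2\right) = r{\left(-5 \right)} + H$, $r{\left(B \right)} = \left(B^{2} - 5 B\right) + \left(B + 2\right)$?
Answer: $\sqrt{146} \approx 12.083$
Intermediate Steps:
$r{\left(B \right)} = 2 + B^{2} - 4 B$ ($r{\left(B \right)} = \left(B^{2} - 5 B\right) + \left(2 + B\right) = 2 + B^{2} - 4 B$)
$D{\left(H \right)} = \frac{53}{3} + \frac{H}{3}$ ($D{\left(H \right)} = 2 + \frac{\left(2 + \left(-5\right)^{2} - -20\right) + H}{3} = 2 + \frac{\left(2 + 25 + 20\right) + H}{3} = 2 + \frac{47 + H}{3} = 2 + \left(\frac{47}{3} + \frac{H}{3}\right) = \frac{53}{3} + \frac{H}{3}$)
$\sqrt{127 + D{\left(4 \right)}} = \sqrt{127 + \left(\frac{53}{3} + \frac{1}{3} \cdot 4\right)} = \sqrt{127 + \left(\frac{53}{3} + \frac{4}{3}\right)} = \sqrt{127 + 19} = \sqrt{146}$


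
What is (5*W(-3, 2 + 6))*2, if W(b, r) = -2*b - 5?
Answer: 10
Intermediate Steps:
W(b, r) = -5 - 2*b
(5*W(-3, 2 + 6))*2 = (5*(-5 - 2*(-3)))*2 = (5*(-5 + 6))*2 = (5*1)*2 = 5*2 = 10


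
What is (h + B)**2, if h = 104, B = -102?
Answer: 4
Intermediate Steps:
(h + B)**2 = (104 - 102)**2 = 2**2 = 4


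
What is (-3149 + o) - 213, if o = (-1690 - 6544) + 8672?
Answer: -2924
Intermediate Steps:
o = 438 (o = -8234 + 8672 = 438)
(-3149 + o) - 213 = (-3149 + 438) - 213 = -2711 - 213 = -2924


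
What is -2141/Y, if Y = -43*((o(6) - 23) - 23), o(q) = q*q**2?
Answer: 2141/7310 ≈ 0.29289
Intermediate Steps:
o(q) = q**3
Y = -7310 (Y = -43*((6**3 - 23) - 23) = -43*((216 - 23) - 23) = -43*(193 - 23) = -43*170 = -7310)
-2141/Y = -2141/(-7310) = -2141*(-1/7310) = 2141/7310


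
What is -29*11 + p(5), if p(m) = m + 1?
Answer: -313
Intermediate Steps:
p(m) = 1 + m
-29*11 + p(5) = -29*11 + (1 + 5) = -319 + 6 = -313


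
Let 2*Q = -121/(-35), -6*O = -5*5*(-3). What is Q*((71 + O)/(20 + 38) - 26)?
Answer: -350779/8120 ≈ -43.199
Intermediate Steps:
O = -25/2 (O = -(-5*5)*(-3)/6 = -(-25)*(-3)/6 = -1/6*75 = -25/2 ≈ -12.500)
Q = 121/70 (Q = (-121/(-35))/2 = (-121*(-1/35))/2 = (1/2)*(121/35) = 121/70 ≈ 1.7286)
Q*((71 + O)/(20 + 38) - 26) = 121*((71 - 25/2)/(20 + 38) - 26)/70 = 121*((117/2)/58 - 26)/70 = 121*((117/2)*(1/58) - 26)/70 = 121*(117/116 - 26)/70 = (121/70)*(-2899/116) = -350779/8120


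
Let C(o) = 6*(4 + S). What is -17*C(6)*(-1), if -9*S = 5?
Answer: 1054/3 ≈ 351.33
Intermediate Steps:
S = -5/9 (S = -1/9*5 = -5/9 ≈ -0.55556)
C(o) = 62/3 (C(o) = 6*(4 - 5/9) = 6*(31/9) = 62/3)
-17*C(6)*(-1) = -17*62/3*(-1) = -1054/3*(-1) = 1054/3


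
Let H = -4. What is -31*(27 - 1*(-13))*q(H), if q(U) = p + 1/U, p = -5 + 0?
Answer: 6510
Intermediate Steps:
p = -5
q(U) = -5 + 1/U
-31*(27 - 1*(-13))*q(H) = -31*(27 - 1*(-13))*(-5 + 1/(-4)) = -31*(27 + 13)*(-5 - ¼) = -1240*(-21)/4 = -31*(-210) = 6510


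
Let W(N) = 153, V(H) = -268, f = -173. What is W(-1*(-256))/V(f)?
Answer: -153/268 ≈ -0.57090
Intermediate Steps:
W(-1*(-256))/V(f) = 153/(-268) = 153*(-1/268) = -153/268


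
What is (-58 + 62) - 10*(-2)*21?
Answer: 424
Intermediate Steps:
(-58 + 62) - 10*(-2)*21 = 4 + 20*21 = 4 + 420 = 424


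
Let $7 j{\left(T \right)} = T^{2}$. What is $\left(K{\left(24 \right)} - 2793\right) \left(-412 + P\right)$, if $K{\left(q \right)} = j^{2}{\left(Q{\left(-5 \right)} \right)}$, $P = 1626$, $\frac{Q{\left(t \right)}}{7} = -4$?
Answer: $11837714$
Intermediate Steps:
$Q{\left(t \right)} = -28$ ($Q{\left(t \right)} = 7 \left(-4\right) = -28$)
$j{\left(T \right)} = \frac{T^{2}}{7}$
$K{\left(q \right)} = 12544$ ($K{\left(q \right)} = \left(\frac{\left(-28\right)^{2}}{7}\right)^{2} = \left(\frac{1}{7} \cdot 784\right)^{2} = 112^{2} = 12544$)
$\left(K{\left(24 \right)} - 2793\right) \left(-412 + P\right) = \left(12544 - 2793\right) \left(-412 + 1626\right) = 9751 \cdot 1214 = 11837714$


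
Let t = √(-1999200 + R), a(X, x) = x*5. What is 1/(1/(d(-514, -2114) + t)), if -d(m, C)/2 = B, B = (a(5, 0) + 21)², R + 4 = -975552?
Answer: -882 + 2*I*√743689 ≈ -882.0 + 1724.7*I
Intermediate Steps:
R = -975556 (R = -4 - 975552 = -975556)
a(X, x) = 5*x
B = 441 (B = (5*0 + 21)² = (0 + 21)² = 21² = 441)
d(m, C) = -882 (d(m, C) = -2*441 = -882)
t = 2*I*√743689 (t = √(-1999200 - 975556) = √(-2974756) = 2*I*√743689 ≈ 1724.7*I)
1/(1/(d(-514, -2114) + t)) = 1/(1/(-882 + 2*I*√743689)) = -882 + 2*I*√743689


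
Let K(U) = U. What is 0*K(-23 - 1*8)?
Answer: 0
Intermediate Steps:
0*K(-23 - 1*8) = 0*(-23 - 1*8) = 0*(-23 - 8) = 0*(-31) = 0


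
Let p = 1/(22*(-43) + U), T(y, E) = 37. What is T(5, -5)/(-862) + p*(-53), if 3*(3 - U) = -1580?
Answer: 90845/1076638 ≈ 0.084378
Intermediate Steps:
U = 1589/3 (U = 3 - 1/3*(-1580) = 3 + 1580/3 = 1589/3 ≈ 529.67)
p = -3/1249 (p = 1/(22*(-43) + 1589/3) = 1/(-946 + 1589/3) = 1/(-1249/3) = -3/1249 ≈ -0.0024019)
T(5, -5)/(-862) + p*(-53) = 37/(-862) - 3/1249*(-53) = 37*(-1/862) + 159/1249 = -37/862 + 159/1249 = 90845/1076638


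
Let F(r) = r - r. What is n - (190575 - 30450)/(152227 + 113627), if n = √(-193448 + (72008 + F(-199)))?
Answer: -53375/88618 + 4*I*√7590 ≈ -0.6023 + 348.48*I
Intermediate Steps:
F(r) = 0
n = 4*I*√7590 (n = √(-193448 + (72008 + 0)) = √(-193448 + 72008) = √(-121440) = 4*I*√7590 ≈ 348.48*I)
n - (190575 - 30450)/(152227 + 113627) = 4*I*√7590 - (190575 - 30450)/(152227 + 113627) = 4*I*√7590 - 160125/265854 = 4*I*√7590 - 1*53375/88618 = 4*I*√7590 - 53375/88618 = -53375/88618 + 4*I*√7590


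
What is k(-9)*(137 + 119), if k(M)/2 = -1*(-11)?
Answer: 5632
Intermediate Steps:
k(M) = 22 (k(M) = 2*(-1*(-11)) = 2*11 = 22)
k(-9)*(137 + 119) = 22*(137 + 119) = 22*256 = 5632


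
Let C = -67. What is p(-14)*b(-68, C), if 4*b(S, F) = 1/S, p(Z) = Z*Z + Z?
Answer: -91/136 ≈ -0.66912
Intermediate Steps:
p(Z) = Z + Z**2 (p(Z) = Z**2 + Z = Z + Z**2)
b(S, F) = 1/(4*S)
p(-14)*b(-68, C) = (-14*(1 - 14))*((1/4)/(-68)) = (-14*(-13))*((1/4)*(-1/68)) = 182*(-1/272) = -91/136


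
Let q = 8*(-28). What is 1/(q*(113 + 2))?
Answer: -1/25760 ≈ -3.8820e-5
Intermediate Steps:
q = -224
1/(q*(113 + 2)) = 1/(-224*(113 + 2)) = 1/(-224*115) = 1/(-25760) = -1/25760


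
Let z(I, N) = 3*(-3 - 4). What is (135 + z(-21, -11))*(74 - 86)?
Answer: -1368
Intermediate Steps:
z(I, N) = -21 (z(I, N) = 3*(-7) = -21)
(135 + z(-21, -11))*(74 - 86) = (135 - 21)*(74 - 86) = 114*(-12) = -1368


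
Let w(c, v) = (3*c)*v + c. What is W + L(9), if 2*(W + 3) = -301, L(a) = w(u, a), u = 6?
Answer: 29/2 ≈ 14.500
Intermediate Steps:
w(c, v) = c + 3*c*v (w(c, v) = 3*c*v + c = c + 3*c*v)
L(a) = 6 + 18*a (L(a) = 6*(1 + 3*a) = 6 + 18*a)
W = -307/2 (W = -3 + (1/2)*(-301) = -3 - 301/2 = -307/2 ≈ -153.50)
W + L(9) = -307/2 + (6 + 18*9) = -307/2 + (6 + 162) = -307/2 + 168 = 29/2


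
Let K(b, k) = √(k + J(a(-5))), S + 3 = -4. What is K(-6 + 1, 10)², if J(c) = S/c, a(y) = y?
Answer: 57/5 ≈ 11.400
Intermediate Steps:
S = -7 (S = -3 - 4 = -7)
J(c) = -7/c
K(b, k) = √(7/5 + k) (K(b, k) = √(k - 7/(-5)) = √(k - 7*(-⅕)) = √(k + 7/5) = √(7/5 + k))
K(-6 + 1, 10)² = (√(35 + 25*10)/5)² = (√(35 + 250)/5)² = (√285/5)² = 57/5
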